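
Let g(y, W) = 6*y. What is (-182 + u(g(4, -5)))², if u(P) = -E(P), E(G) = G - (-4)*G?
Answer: 91204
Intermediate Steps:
E(G) = 5*G (E(G) = G + 4*G = 5*G)
u(P) = -5*P
(-182 + u(g(4, -5)))² = (-182 - 30*4)² = (-182 - 5*24)² = (-182 - 120)² = (-302)² = 91204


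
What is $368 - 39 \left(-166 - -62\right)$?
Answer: $4424$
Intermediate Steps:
$368 - 39 \left(-166 - -62\right) = 368 - 39 \left(-166 + 62\right) = 368 - -4056 = 368 + 4056 = 4424$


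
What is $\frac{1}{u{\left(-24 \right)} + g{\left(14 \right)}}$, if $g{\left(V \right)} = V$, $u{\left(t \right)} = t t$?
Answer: $\frac{1}{590} \approx 0.0016949$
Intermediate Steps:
$u{\left(t \right)} = t^{2}$
$\frac{1}{u{\left(-24 \right)} + g{\left(14 \right)}} = \frac{1}{\left(-24\right)^{2} + 14} = \frac{1}{576 + 14} = \frac{1}{590}$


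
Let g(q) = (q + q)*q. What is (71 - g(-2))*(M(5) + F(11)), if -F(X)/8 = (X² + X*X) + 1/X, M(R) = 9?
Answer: -1335915/11 ≈ -1.2145e+5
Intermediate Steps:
g(q) = 2*q² (g(q) = (2*q)*q = 2*q²)
F(X) = -16*X² - 8/X (F(X) = -8*((X² + X*X) + 1/X) = -8*((X² + X²) + 1/X) = -8*(2*X² + 1/X) = -8*(1/X + 2*X²) = -16*X² - 8/X)
(71 - g(-2))*(M(5) + F(11)) = (71 - 2*(-2)²)*(9 + 8*(-1 - 2*11³)/11) = (71 - 2*4)*(9 + 8*(1/11)*(-1 - 2*1331)) = (71 - 1*8)*(9 + 8*(1/11)*(-1 - 2662)) = (71 - 8)*(9 + 8*(1/11)*(-2663)) = 63*(9 - 21304/11) = 63*(-21205/11) = -1335915/11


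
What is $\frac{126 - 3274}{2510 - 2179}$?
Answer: $- \frac{3148}{331} \approx -9.5106$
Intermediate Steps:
$\frac{126 - 3274}{2510 - 2179} = - \frac{3148}{331}$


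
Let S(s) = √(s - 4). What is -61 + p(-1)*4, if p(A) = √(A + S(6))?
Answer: -61 + 4*√(-1 + √2) ≈ -58.426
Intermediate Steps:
S(s) = √(-4 + s)
p(A) = √(A + √2) (p(A) = √(A + √(-4 + 6)) = √(A + √2))
-61 + p(-1)*4 = -61 + √(-1 + √2)*4 = -61 + 4*√(-1 + √2)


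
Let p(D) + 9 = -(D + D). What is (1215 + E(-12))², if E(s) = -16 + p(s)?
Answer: 1473796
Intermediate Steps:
p(D) = -9 - 2*D (p(D) = -9 - (D + D) = -9 - 2*D)
E(s) = -25 - 2*s (E(s) = -16 + (-9 - 2*s) = -25 - 2*s)
(1215 + E(-12))² = (1215 + (-25 - 2*(-12)))² = (1215 + (-25 + 24))² = (1215 - 1)² = 1214² = 1473796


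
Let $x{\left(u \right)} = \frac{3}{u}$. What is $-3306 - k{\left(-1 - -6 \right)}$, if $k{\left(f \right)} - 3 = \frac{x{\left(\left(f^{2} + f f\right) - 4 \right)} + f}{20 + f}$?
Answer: $- \frac{3805583}{1150} \approx -3309.2$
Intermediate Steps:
$k{\left(f \right)} = 3 + \frac{f + \frac{3}{-4 + 2 f^{2}}}{20 + f}$ ($k{\left(f \right)} = 3 + \frac{\frac{3}{\left(f^{2} + f f\right) - 4} + f}{20 + f} = 3 + \frac{\frac{3}{\left(f^{2} + f^{2}\right) - 4} + f}{20 + f} = 3 + \frac{\frac{3}{2 f^{2} - 4} + f}{20 + f} = 3 + \frac{\frac{3}{-4 + 2 f^{2}} + f}{20 + f} = 3 + \frac{f + \frac{3}{-4 + 2 f^{2}}}{20 + f}$)
$-3306 - k{\left(-1 - -6 \right)} = -3306 - \frac{3 + 8 \left(-2 + \left(-1 - -6\right)^{2}\right) \left(15 - -5\right)}{2 \left(-2 + \left(-1 - -6\right)^{2}\right) \left(20 - -5\right)} = -3306 - \frac{3 + 8 \left(-2 + \left(-1 + 6\right)^{2}\right) \left(15 + \left(-1 + 6\right)\right)}{2 \left(-2 + \left(-1 + 6\right)^{2}\right) \left(20 + \left(-1 + 6\right)\right)} = -3306 - \frac{3 + 8 \left(-2 + 5^{2}\right) \left(15 + 5\right)}{2 \left(-2 + 5^{2}\right) \left(20 + 5\right)} = -3306 - \frac{3 + 8 \left(-2 + 25\right) 20}{2 \left(-2 + 25\right) 25} = -3306 - \frac{1}{2} \cdot \frac{1}{23} \cdot \frac{1}{25} \left(3 + 8 \cdot 23 \cdot 20\right) = -3306 - \frac{1}{2} \cdot \frac{1}{23} \cdot \frac{1}{25} \left(3 + 3680\right) = -3306 - \frac{1}{2} \cdot \frac{1}{23} \cdot \frac{1}{25} \cdot 3683 = -3306 - \frac{3683}{1150} = - \frac{3805583}{1150}$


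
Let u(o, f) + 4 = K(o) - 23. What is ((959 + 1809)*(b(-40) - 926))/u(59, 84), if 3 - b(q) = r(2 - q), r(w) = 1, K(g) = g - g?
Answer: 852544/9 ≈ 94727.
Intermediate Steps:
K(g) = 0
u(o, f) = -27 (u(o, f) = -4 + (0 - 23) = -4 - 23 = -27)
b(q) = 2 (b(q) = 3 - 1*1 = 3 - 1 = 2)
((959 + 1809)*(b(-40) - 926))/u(59, 84) = ((959 + 1809)*(2 - 926))/(-27) = (2768*(-924))*(-1/27) = -2557632*(-1/27) = 852544/9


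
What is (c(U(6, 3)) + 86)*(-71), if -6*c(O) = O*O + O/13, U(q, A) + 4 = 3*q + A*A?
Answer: 2272/13 ≈ 174.77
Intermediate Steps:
U(q, A) = -4 + A² + 3*q (U(q, A) = -4 + (3*q + A*A) = -4 + (3*q + A²) = -4 + (A² + 3*q) = -4 + A² + 3*q)
c(O) = -O²/6 - O/78 (c(O) = -(O*O + O/13)/6 = -(O² + O*(1/13))/6 = -(O² + O/13)/6 = -O²/6 - O/78)
(c(U(6, 3)) + 86)*(-71) = (-(-4 + 3² + 3*6)*(1 + 13*(-4 + 3² + 3*6))/78 + 86)*(-71) = (-(-4 + 9 + 18)*(1 + 13*(-4 + 9 + 18))/78 + 86)*(-71) = (-1/78*23*(1 + 13*23) + 86)*(-71) = (-1/78*23*(1 + 299) + 86)*(-71) = (-1/78*23*300 + 86)*(-71) = (-1150/13 + 86)*(-71) = -32/13*(-71) = 2272/13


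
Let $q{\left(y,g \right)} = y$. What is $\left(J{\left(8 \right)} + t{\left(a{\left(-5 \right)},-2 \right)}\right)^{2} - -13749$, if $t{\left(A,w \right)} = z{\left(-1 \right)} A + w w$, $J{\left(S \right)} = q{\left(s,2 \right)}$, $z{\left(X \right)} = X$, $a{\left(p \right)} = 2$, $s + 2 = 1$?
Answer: $13750$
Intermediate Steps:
$s = -1$ ($s = -2 + 1 = -1$)
$J{\left(S \right)} = -1$
$t{\left(A,w \right)} = w^{2} - A$ ($t{\left(A,w \right)} = - A + w w = - A + w^{2} = w^{2} - A$)
$\left(J{\left(8 \right)} + t{\left(a{\left(-5 \right)},-2 \right)}\right)^{2} - -13749 = \left(-1 + \left(\left(-2\right)^{2} - 2\right)\right)^{2} - -13749 = \left(-1 + \left(4 - 2\right)\right)^{2} + 13749 = \left(-1 + 2\right)^{2} + 13749 = 1^{2} + 13749 = 1 + 13749 = 13750$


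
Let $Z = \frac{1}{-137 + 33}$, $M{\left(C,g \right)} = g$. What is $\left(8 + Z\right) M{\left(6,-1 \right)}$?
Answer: $- \frac{831}{104} \approx -7.9904$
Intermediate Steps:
$Z = - \frac{1}{104}$ ($Z = \frac{1}{-104} = - \frac{1}{104} \approx -0.0096154$)
$\left(8 + Z\right) M{\left(6,-1 \right)} = \left(8 - \frac{1}{104}\right) \left(-1\right) = \frac{831}{104} \left(-1\right) = - \frac{831}{104}$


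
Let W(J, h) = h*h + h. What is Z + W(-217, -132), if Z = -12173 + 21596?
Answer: 26715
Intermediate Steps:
W(J, h) = h + h**2 (W(J, h) = h**2 + h = h + h**2)
Z = 9423
Z + W(-217, -132) = 9423 - 132*(1 - 132) = 9423 - 132*(-131) = 9423 + 17292 = 26715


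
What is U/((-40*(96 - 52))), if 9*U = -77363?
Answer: 7033/1440 ≈ 4.8840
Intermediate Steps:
U = -77363/9 (U = (1/9)*(-77363) = -77363/9 ≈ -8595.9)
U/((-40*(96 - 52))) = -77363*(-1/(40*(96 - 52)))/9 = -77363/(9*((-40*44))) = -77363/9/(-1760) = -77363/9*(-1/1760) = 7033/1440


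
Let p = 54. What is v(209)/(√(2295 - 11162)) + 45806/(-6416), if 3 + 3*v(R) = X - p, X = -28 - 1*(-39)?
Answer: -22903/3208 + 46*I*√8867/26601 ≈ -7.1393 + 0.16284*I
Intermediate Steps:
X = 11 (X = -28 + 39 = 11)
v(R) = -46/3 (v(R) = -1 + (11 - 1*54)/3 = -1 + (11 - 54)/3 = -1 + (⅓)*(-43) = -1 - 43/3 = -46/3)
v(209)/(√(2295 - 11162)) + 45806/(-6416) = -46/(3*√(2295 - 11162)) + 45806/(-6416) = -46*(-I*√8867/8867)/3 + 45806*(-1/6416) = -46*(-I*√8867/8867)/3 - 22903/3208 = -(-46)*I*√8867/26601 - 22903/3208 = 46*I*√8867/26601 - 22903/3208 = -22903/3208 + 46*I*√8867/26601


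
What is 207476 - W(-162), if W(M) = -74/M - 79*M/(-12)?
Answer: 33783811/162 ≈ 2.0854e+5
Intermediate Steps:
W(M) = -74/M + 79*M/12 (W(M) = -74/M - 79*M*(-1/12) = -74/M + 79*M/12)
207476 - W(-162) = 207476 - (-74/(-162) + (79/12)*(-162)) = 207476 - (-74*(-1/162) - 2133/2) = 207476 - (37/81 - 2133/2) = 207476 - 1*(-172699/162) = 207476 + 172699/162 = 33783811/162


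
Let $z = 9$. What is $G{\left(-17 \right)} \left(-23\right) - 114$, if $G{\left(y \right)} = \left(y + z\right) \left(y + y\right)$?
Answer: $-6370$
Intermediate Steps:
$G{\left(y \right)} = 2 y \left(9 + y\right)$ ($G{\left(y \right)} = \left(y + 9\right) \left(y + y\right) = \left(9 + y\right) 2 y = 2 y \left(9 + y\right)$)
$G{\left(-17 \right)} \left(-23\right) - 114 = 2 \left(-17\right) \left(9 - 17\right) \left(-23\right) - 114 = 2 \left(-17\right) \left(-8\right) \left(-23\right) - 114 = 272 \left(-23\right) - 114 = -6256 - 114 = -6370$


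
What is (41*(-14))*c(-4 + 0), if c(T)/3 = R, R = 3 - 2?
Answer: -1722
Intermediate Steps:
R = 1
c(T) = 3 (c(T) = 3*1 = 3)
(41*(-14))*c(-4 + 0) = (41*(-14))*3 = -574*3 = -1722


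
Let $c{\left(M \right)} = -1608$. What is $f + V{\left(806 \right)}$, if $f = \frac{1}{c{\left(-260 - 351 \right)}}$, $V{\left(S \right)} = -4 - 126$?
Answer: $- \frac{209041}{1608} \approx -130.0$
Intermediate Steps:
$V{\left(S \right)} = -130$ ($V{\left(S \right)} = -4 - 126 = -130$)
$f = - \frac{1}{1608}$ ($f = \frac{1}{-1608} = - \frac{1}{1608} \approx -0.00062189$)
$f + V{\left(806 \right)} = - \frac{1}{1608} - 130 = - \frac{209041}{1608}$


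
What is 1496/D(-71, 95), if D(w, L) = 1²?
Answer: 1496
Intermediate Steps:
D(w, L) = 1
1496/D(-71, 95) = 1496/1 = 1496*1 = 1496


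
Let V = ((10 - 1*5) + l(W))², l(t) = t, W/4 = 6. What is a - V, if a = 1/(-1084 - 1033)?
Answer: -1780398/2117 ≈ -841.00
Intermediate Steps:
W = 24 (W = 4*6 = 24)
a = -1/2117 (a = 1/(-2117) = -1/2117 ≈ -0.00047237)
V = 841 (V = ((10 - 1*5) + 24)² = ((10 - 5) + 24)² = (5 + 24)² = 29² = 841)
a - V = -1/2117 - 1*841 = -1/2117 - 841 = -1780398/2117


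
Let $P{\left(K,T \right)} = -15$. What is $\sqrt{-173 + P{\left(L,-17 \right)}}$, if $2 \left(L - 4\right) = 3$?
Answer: $2 i \sqrt{47} \approx 13.711 i$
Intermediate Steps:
$L = \frac{11}{2}$ ($L = 4 + \frac{1}{2} \cdot 3 = 4 + \frac{3}{2} = \frac{11}{2} \approx 5.5$)
$\sqrt{-173 + P{\left(L,-17 \right)}} = \sqrt{-173 - 15} = \sqrt{-188} = 2 i \sqrt{47}$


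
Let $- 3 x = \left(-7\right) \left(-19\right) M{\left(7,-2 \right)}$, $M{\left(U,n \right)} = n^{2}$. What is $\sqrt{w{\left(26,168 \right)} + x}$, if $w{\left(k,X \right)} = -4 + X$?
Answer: $\frac{2 i \sqrt{30}}{3} \approx 3.6515 i$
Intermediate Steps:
$x = - \frac{532}{3}$ ($x = - \frac{\left(-7\right) \left(-19\right) \left(-2\right)^{2}}{3} = - \frac{133 \cdot 4}{3} = \left(- \frac{1}{3}\right) 532 = - \frac{532}{3} \approx -177.33$)
$\sqrt{w{\left(26,168 \right)} + x} = \sqrt{\left(-4 + 168\right) - \frac{532}{3}} = \sqrt{164 - \frac{532}{3}} = \sqrt{- \frac{40}{3}} = \frac{2 i \sqrt{30}}{3}$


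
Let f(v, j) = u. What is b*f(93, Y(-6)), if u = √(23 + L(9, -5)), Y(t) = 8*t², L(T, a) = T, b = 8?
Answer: 32*√2 ≈ 45.255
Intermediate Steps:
u = 4*√2 (u = √(23 + 9) = √32 = 4*√2 ≈ 5.6569)
f(v, j) = 4*√2
b*f(93, Y(-6)) = 8*(4*√2) = 32*√2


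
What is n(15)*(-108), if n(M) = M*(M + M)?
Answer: -48600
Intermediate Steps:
n(M) = 2*M² (n(M) = M*(2*M) = 2*M²)
n(15)*(-108) = (2*15²)*(-108) = (2*225)*(-108) = 450*(-108) = -48600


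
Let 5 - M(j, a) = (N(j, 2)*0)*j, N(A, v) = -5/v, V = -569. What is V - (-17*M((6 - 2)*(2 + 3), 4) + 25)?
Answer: -509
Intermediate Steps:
M(j, a) = 5 (M(j, a) = 5 - -5/2*0*j = 5 - -5*½*0*j = 5 - (-5/2*0)*j = 5 - 0*j = 5 - 1*0 = 5 + 0 = 5)
V - (-17*M((6 - 2)*(2 + 3), 4) + 25) = -569 - (-17*5 + 25) = -569 - (-85 + 25) = -569 - 1*(-60) = -569 + 60 = -509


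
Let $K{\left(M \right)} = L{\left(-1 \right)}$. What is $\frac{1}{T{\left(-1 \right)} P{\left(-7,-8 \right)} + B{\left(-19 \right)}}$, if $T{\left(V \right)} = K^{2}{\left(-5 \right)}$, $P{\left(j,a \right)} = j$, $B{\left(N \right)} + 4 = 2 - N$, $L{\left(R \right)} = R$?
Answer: $\frac{1}{10} \approx 0.1$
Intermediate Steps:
$K{\left(M \right)} = -1$
$B{\left(N \right)} = -2 - N$ ($B{\left(N \right)} = -4 - \left(-2 + N\right) = -2 - N$)
$T{\left(V \right)} = 1$ ($T{\left(V \right)} = \left(-1\right)^{2} = 1$)
$\frac{1}{T{\left(-1 \right)} P{\left(-7,-8 \right)} + B{\left(-19 \right)}} = \frac{1}{1 \left(-7\right) - -17} = \frac{1}{-7 + \left(-2 + 19\right)} = \frac{1}{-7 + 17} = \frac{1}{10}$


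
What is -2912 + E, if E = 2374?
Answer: -538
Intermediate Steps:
-2912 + E = -2912 + 2374 = -538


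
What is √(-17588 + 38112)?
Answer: 2*√5131 ≈ 143.26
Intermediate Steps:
√(-17588 + 38112) = √20524 = 2*√5131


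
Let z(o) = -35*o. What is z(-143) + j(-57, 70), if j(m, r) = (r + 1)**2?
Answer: 10046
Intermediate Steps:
j(m, r) = (1 + r)**2
z(-143) + j(-57, 70) = -35*(-143) + (1 + 70)**2 = 5005 + 71**2 = 5005 + 5041 = 10046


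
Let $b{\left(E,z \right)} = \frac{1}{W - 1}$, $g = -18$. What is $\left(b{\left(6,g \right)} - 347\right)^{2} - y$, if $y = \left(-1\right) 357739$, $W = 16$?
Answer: $\frac{107572891}{225} \approx 4.781 \cdot 10^{5}$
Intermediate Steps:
$b{\left(E,z \right)} = \frac{1}{15}$ ($b{\left(E,z \right)} = \frac{1}{16 - 1} = \frac{1}{15}$)
$y = -357739$
$\left(b{\left(6,g \right)} - 347\right)^{2} - y = \left(\frac{1}{15} - 347\right)^{2} - -357739 = \left(- \frac{5204}{15}\right)^{2} + 357739 = \frac{27081616}{225} + 357739 = \frac{107572891}{225}$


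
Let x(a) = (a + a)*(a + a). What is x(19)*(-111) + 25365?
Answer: -134919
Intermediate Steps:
x(a) = 4*a² (x(a) = (2*a)*(2*a) = 4*a²)
x(19)*(-111) + 25365 = (4*19²)*(-111) + 25365 = (4*361)*(-111) + 25365 = 1444*(-111) + 25365 = -160284 + 25365 = -134919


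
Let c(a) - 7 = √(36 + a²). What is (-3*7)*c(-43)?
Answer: -147 - 21*√1885 ≈ -1058.7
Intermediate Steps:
c(a) = 7 + √(36 + a²)
(-3*7)*c(-43) = (-3*7)*(7 + √(36 + (-43)²)) = -21*(7 + √(36 + 1849)) = -21*(7 + √1885) = -147 - 21*√1885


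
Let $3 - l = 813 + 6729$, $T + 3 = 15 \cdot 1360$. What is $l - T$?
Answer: $-27936$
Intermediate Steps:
$T = 20397$ ($T = -3 + 15 \cdot 1360 = -3 + 20400 = 20397$)
$l = -7539$ ($l = 3 - \left(813 + 6729\right) = 3 - 7542 = -7539$)
$l - T = -7539 - 20397 = -27936$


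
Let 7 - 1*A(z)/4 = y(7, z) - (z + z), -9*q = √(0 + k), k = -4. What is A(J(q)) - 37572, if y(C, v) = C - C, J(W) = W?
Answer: -37544 - 16*I/9 ≈ -37544.0 - 1.7778*I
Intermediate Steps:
q = -2*I/9 (q = -√(0 - 4)/9 = -2*I/9 ≈ -0.22222*I)
y(C, v) = 0
A(z) = 28 + 8*z (A(z) = 28 - 4*(0 - (z + z)) = 28 - 4*(0 - 2*z) = 28 - (-8)*z = 28 + 8*z)
A(J(q)) - 37572 = (28 + 8*(-2*I/9)) - 37572 = (28 - 16*I/9) - 37572 = -37544 - 16*I/9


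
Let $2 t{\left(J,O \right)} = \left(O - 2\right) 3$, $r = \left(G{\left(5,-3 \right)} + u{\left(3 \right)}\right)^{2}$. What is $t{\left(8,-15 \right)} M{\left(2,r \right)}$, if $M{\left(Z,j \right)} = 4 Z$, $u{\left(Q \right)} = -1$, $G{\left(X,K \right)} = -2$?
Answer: $-204$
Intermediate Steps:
$r = 9$ ($r = \left(-2 - 1\right)^{2} = \left(-3\right)^{2} = 9$)
$t{\left(J,O \right)} = -3 + \frac{3 O}{2}$ ($t{\left(J,O \right)} = \frac{\left(O - 2\right) 3}{2} = \frac{\left(-2 + O\right) 3}{2} = \frac{-6 + 3 O}{2} = -3 + \frac{3 O}{2}$)
$t{\left(8,-15 \right)} M{\left(2,r \right)} = \left(-3 + \frac{3}{2} \left(-15\right)\right) 4 \cdot 2 = \left(-3 - \frac{45}{2}\right) 8 = \left(- \frac{51}{2}\right) 8 = -204$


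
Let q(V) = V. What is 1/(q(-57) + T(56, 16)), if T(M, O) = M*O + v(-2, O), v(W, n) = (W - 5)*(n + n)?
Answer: 1/615 ≈ 0.0016260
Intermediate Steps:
v(W, n) = 2*n*(-5 + W) (v(W, n) = (-5 + W)*(2*n) = 2*n*(-5 + W))
T(M, O) = -14*O + M*O (T(M, O) = M*O + 2*O*(-5 - 2) = M*O + 2*O*(-7) = M*O - 14*O = -14*O + M*O)
1/(q(-57) + T(56, 16)) = 1/(-57 + 16*(-14 + 56)) = 1/(-57 + 16*42) = 1/(-57 + 672) = 1/615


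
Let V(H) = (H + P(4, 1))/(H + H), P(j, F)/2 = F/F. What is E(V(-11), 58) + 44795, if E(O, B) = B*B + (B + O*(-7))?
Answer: 1060711/22 ≈ 48214.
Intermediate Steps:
P(j, F) = 2 (P(j, F) = 2*(F/F) = 2*1 = 2)
V(H) = (2 + H)/(2*H) (V(H) = (H + 2)/(H + H) = (2 + H)/((2*H)) = (2 + H)*(1/(2*H)) = (2 + H)/(2*H))
E(O, B) = B + B**2 - 7*O (E(O, B) = B**2 + (B - 7*O) = B + B**2 - 7*O)
E(V(-11), 58) + 44795 = (58 + 58**2 - 7*(2 - 11)/(2*(-11))) + 44795 = (58 + 3364 - 7*(-1)*(-9)/(2*11)) + 44795 = (58 + 3364 - 7*9/22) + 44795 = (58 + 3364 - 63/22) + 44795 = 75221/22 + 44795 = 1060711/22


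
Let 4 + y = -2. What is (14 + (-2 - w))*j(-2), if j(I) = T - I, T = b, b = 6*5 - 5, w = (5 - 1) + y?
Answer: 378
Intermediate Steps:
y = -6 (y = -4 - 2 = -6)
w = -2 (w = (5 - 1) - 6 = 4 - 6 = -2)
b = 25 (b = 30 - 5 = 25)
T = 25
j(I) = 25 - I
(14 + (-2 - w))*j(-2) = (14 + (-2 - 1*(-2)))*(25 - 1*(-2)) = (14 + (-2 + 2))*(25 + 2) = (14 + 0)*27 = 14*27 = 378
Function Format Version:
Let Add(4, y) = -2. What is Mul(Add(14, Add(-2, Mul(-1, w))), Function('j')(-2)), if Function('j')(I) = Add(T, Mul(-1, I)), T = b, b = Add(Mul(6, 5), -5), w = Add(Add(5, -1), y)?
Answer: 378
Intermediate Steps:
y = -6 (y = Add(-4, -2) = -6)
w = -2 (w = Add(Add(5, -1), -6) = Add(4, -6) = -2)
b = 25 (b = Add(30, -5) = 25)
T = 25
Function('j')(I) = Add(25, Mul(-1, I))
Mul(Add(14, Add(-2, Mul(-1, w))), Function('j')(-2)) = Mul(Add(14, Add(-2, Mul(-1, -2))), Add(25, Mul(-1, -2))) = Mul(Add(14, Add(-2, 2)), Add(25, 2)) = Mul(Add(14, 0), 27) = Mul(14, 27) = 378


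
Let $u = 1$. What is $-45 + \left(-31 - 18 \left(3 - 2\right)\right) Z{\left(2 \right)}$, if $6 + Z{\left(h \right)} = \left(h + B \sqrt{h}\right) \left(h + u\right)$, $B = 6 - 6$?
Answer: $-45$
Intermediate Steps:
$B = 0$ ($B = 6 - 6 = 0$)
$Z{\left(h \right)} = -6 + h \left(1 + h\right)$ ($Z{\left(h \right)} = -6 + \left(h + 0 \sqrt{h}\right) \left(h + 1\right) = -6 + \left(h + 0\right) \left(1 + h\right) = -6 + h \left(1 + h\right)$)
$-45 + \left(-31 - 18 \left(3 - 2\right)\right) Z{\left(2 \right)} = -45 + \left(-31 - 18 \left(3 - 2\right)\right) \left(-6 + 2 + 2^{2}\right) = -45 + \left(-31 - 18 \cdot 1\right) \left(-6 + 2 + 4\right) = -45 + \left(-31 - 18\right) 0 = -45 - 0 = -45 + 0 = -45$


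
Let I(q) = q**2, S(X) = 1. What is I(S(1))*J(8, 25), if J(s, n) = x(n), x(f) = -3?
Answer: -3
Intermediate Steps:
J(s, n) = -3
I(S(1))*J(8, 25) = 1**2*(-3) = 1*(-3) = -3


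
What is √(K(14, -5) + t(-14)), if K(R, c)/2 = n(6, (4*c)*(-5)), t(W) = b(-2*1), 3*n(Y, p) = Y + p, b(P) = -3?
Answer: √609/3 ≈ 8.2260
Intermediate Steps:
n(Y, p) = Y/3 + p/3 (n(Y, p) = (Y + p)/3 = Y/3 + p/3)
t(W) = -3
K(R, c) = 4 - 40*c/3 (K(R, c) = 2*((⅓)*6 + ((4*c)*(-5))/3) = 2*(2 + (-20*c)/3) = 2*(2 - 20*c/3) = 4 - 40*c/3)
√(K(14, -5) + t(-14)) = √((4 - 40/3*(-5)) - 3) = √((4 + 200/3) - 3) = √(212/3 - 3) = √(203/3) = √609/3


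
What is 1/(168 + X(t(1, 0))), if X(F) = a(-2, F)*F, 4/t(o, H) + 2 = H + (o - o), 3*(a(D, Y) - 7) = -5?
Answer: 3/472 ≈ 0.0063559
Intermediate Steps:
a(D, Y) = 16/3 (a(D, Y) = 7 + (⅓)*(-5) = 7 - 5/3 = 16/3)
t(o, H) = 4/(-2 + H) (t(o, H) = 4/(-2 + (H + (o - o))) = 4/(-2 + (H + 0)) = 4/(-2 + H))
X(F) = 16*F/3
1/(168 + X(t(1, 0))) = 1/(168 + 16*(4/(-2 + 0))/3) = 1/(168 + 16*(4/(-2))/3) = 1/(168 + 16*(4*(-½))/3) = 1/(168 + (16/3)*(-2)) = 1/(168 - 32/3) = 1/(472/3) = 3/472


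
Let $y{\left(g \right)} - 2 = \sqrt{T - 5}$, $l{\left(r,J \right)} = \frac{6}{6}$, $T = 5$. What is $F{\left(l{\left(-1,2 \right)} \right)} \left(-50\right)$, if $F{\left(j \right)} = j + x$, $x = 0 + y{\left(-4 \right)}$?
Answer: $-150$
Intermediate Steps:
$l{\left(r,J \right)} = 1$ ($l{\left(r,J \right)} = 6 \cdot \frac{1}{6} = 1$)
$y{\left(g \right)} = 2$ ($y{\left(g \right)} = 2 + \sqrt{5 - 5} = 2 + \sqrt{0} = 2 + 0 = 2$)
$x = 2$ ($x = 0 + 2 = 2$)
$F{\left(j \right)} = 2 + j$ ($F{\left(j \right)} = j + 2 = 2 + j$)
$F{\left(l{\left(-1,2 \right)} \right)} \left(-50\right) = \left(2 + 1\right) \left(-50\right) = 3 \left(-50\right) = -150$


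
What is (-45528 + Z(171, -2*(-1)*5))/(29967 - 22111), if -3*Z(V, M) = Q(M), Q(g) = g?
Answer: -68297/11784 ≈ -5.7957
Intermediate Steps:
Z(V, M) = -M/3
(-45528 + Z(171, -2*(-1)*5))/(29967 - 22111) = (-45528 - (-2*(-1))*5/3)/(29967 - 22111) = (-45528 - 2*5/3)/7856 = (-45528 - ⅓*10)*(1/7856) = (-45528 - 10/3)*(1/7856) = -136594/3*1/7856 = -68297/11784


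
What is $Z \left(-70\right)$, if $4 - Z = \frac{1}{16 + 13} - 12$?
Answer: $- \frac{32410}{29} \approx -1117.6$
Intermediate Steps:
$Z = \frac{463}{29}$ ($Z = 4 - \left(\frac{1}{16 + 13} - 12\right) = 4 - \left(\frac{1}{29} - 12\right) = 4 - - \frac{347}{29} = 4 + \frac{347}{29} = \frac{463}{29} \approx 15.966$)
$Z \left(-70\right) = \frac{463}{29} \left(-70\right) = - \frac{32410}{29}$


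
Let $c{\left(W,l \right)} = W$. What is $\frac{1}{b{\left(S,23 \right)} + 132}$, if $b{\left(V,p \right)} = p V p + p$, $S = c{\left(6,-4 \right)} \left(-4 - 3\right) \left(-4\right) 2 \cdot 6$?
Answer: $\frac{1}{1066619} \approx 9.3754 \cdot 10^{-7}$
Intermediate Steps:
$S = 2016$ ($S = 6 \left(-4 - 3\right) \left(-4\right) 2 \cdot 6 = 6 \left(-7\right) \left(-4\right) 2 \cdot 6 = \left(-42\right) \left(-4\right) 2 \cdot 6 = 168 \cdot 2 \cdot 6 = 336 \cdot 6 = 2016$)
$b{\left(V,p \right)} = p + V p^{2}$ ($b{\left(V,p \right)} = V p p + p = V p^{2} + p = p + V p^{2}$)
$\frac{1}{b{\left(S,23 \right)} + 132} = \frac{1}{23 \left(1 + 2016 \cdot 23\right) + 132} = \frac{1}{23 \left(1 + 46368\right) + 132} = \frac{1}{23 \cdot 46369 + 132} = \frac{1}{1066487 + 132} = \frac{1}{1066619}$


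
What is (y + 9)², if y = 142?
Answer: 22801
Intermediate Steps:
(y + 9)² = (142 + 9)² = 151² = 22801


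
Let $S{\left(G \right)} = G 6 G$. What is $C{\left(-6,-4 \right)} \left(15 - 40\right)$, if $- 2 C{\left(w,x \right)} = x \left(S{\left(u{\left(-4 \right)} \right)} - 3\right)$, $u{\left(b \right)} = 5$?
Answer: $-7350$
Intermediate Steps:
$S{\left(G \right)} = 6 G^{2}$ ($S{\left(G \right)} = 6 G G = 6 G^{2}$)
$C{\left(w,x \right)} = - \frac{147 x}{2}$ ($C{\left(w,x \right)} = - \frac{x \left(6 \cdot 5^{2} - 3\right)}{2} = - \frac{x \left(6 \cdot 25 - 3\right)}{2} = - \frac{x \left(150 - 3\right)}{2} = - \frac{x 147}{2} = - \frac{147 x}{2}$)
$C{\left(-6,-4 \right)} \left(15 - 40\right) = \left(- \frac{147}{2}\right) \left(-4\right) \left(15 - 40\right) = 294 \left(-25\right) = -7350$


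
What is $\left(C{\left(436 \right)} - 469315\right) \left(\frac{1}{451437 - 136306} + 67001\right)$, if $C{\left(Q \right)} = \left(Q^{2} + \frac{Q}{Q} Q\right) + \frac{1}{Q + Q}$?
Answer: $- \frac{1283202483131584575}{68698558} \approx -1.8679 \cdot 10^{10}$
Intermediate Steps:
$C{\left(Q \right)} = Q + Q^{2} + \frac{1}{2 Q}$ ($C{\left(Q \right)} = \left(Q^{2} + 1 Q\right) + \frac{1}{2 Q} = \left(Q^{2} + Q\right) + \frac{1}{2 Q} = \left(Q + Q^{2}\right) + \frac{1}{2 Q} = Q + Q^{2} + \frac{1}{2 Q}$)
$\left(C{\left(436 \right)} - 469315\right) \left(\frac{1}{451437 - 136306} + 67001\right) = \left(\left(436 + 436^{2} + \frac{1}{2 \cdot 436}\right) - 469315\right) \left(\frac{1}{451437 - 136306} + 67001\right) = \left(\left(436 + 190096 + \frac{1}{2} \cdot \frac{1}{436}\right) - 469315\right) \left(\frac{1}{315131} + 67001\right) = \left(\left(436 + 190096 + \frac{1}{872}\right) - 469315\right) \left(\frac{1}{315131} + 67001\right) = \left(\frac{166143905}{872} - 469315\right) \frac{21114092132}{315131} = \left(- \frac{243098775}{872}\right) \frac{21114092132}{315131} = - \frac{1283202483131584575}{68698558}$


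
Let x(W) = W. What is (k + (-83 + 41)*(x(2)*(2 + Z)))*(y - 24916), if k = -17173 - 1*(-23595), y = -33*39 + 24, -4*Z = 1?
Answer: -164273225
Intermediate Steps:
Z = -1/4 (Z = -1/4*1 = -1/4 ≈ -0.25000)
y = -1263 (y = -1287 + 24 = -1263)
k = 6422 (k = -17173 + 23595 = 6422)
(k + (-83 + 41)*(x(2)*(2 + Z)))*(y - 24916) = (6422 + (-83 + 41)*(2*(2 - 1/4)))*(-1263 - 24916) = (6422 - 84*7/4)*(-26179) = (6422 - 42*7/2)*(-26179) = (6422 - 147)*(-26179) = 6275*(-26179) = -164273225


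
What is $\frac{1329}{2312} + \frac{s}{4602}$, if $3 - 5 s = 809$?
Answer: $\frac{1104493}{2046120} \approx 0.5398$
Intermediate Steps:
$s = - \frac{806}{5}$ ($s = \frac{3}{5} - \frac{809}{5} = - \frac{806}{5} \approx -161.2$)
$\frac{1329}{2312} + \frac{s}{4602} = \frac{1329}{2312} - \frac{806}{5 \cdot 4602} = 1329 \cdot \frac{1}{2312} - \frac{31}{885} = \frac{1329}{2312} - \frac{31}{885} = \frac{1104493}{2046120}$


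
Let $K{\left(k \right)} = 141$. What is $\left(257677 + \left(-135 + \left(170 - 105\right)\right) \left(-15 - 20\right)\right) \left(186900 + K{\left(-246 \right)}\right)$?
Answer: $48654414207$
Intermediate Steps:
$\left(257677 + \left(-135 + \left(170 - 105\right)\right) \left(-15 - 20\right)\right) \left(186900 + K{\left(-246 \right)}\right) = \left(257677 + \left(-135 + \left(170 - 105\right)\right) \left(-15 - 20\right)\right) \left(186900 + 141\right) = \left(257677 + \left(-135 + 65\right) \left(-35\right)\right) 187041 = \left(257677 - -2450\right) 187041 = \left(257677 + 2450\right) 187041 = 260127 \cdot 187041 = 48654414207$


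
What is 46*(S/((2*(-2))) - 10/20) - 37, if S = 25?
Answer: -695/2 ≈ -347.50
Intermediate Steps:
46*(S/((2*(-2))) - 10/20) - 37 = 46*(25/((2*(-2))) - 10/20) - 37 = 46*(25/(-4) - 10*1/20) - 37 = 46*(25*(-¼) - ½) - 37 = 46*(-25/4 - ½) - 37 = 46*(-27/4) - 37 = -621/2 - 37 = -695/2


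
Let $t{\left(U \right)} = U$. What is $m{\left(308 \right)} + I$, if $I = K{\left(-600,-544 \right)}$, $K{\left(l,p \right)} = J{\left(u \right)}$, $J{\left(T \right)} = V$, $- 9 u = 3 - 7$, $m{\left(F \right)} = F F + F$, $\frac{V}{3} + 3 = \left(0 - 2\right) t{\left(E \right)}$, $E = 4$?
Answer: $95139$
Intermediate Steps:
$V = -33$ ($V = -9 + 3 \left(0 - 2\right) 4 = -9 + 3 \left(\left(-2\right) 4\right) = -9 + 3 \left(-8\right) = -9 - 24 = -33$)
$m{\left(F \right)} = F + F^{2}$ ($m{\left(F \right)} = F^{2} + F = F + F^{2}$)
$u = \frac{4}{9}$ ($u = - \frac{3 - 7}{9} = \left(- \frac{1}{9}\right) \left(-4\right) = \frac{4}{9} \approx 0.44444$)
$J{\left(T \right)} = -33$
$K{\left(l,p \right)} = -33$
$I = -33$
$m{\left(308 \right)} + I = 308 \left(1 + 308\right) - 33 = 308 \cdot 309 - 33 = 95172 - 33 = 95139$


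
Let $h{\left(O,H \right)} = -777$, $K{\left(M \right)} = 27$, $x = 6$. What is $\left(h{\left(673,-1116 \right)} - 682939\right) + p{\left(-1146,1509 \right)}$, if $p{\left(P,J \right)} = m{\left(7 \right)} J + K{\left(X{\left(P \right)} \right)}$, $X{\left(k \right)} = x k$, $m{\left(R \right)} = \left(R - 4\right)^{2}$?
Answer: $-670108$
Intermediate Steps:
$m{\left(R \right)} = \left(-4 + R\right)^{2}$
$X{\left(k \right)} = 6 k$
$p{\left(P,J \right)} = 27 + 9 J$ ($p{\left(P,J \right)} = \left(-4 + 7\right)^{2} J + 27 = 3^{2} J + 27 = 9 J + 27 = 27 + 9 J$)
$\left(h{\left(673,-1116 \right)} - 682939\right) + p{\left(-1146,1509 \right)} = \left(-777 - 682939\right) + \left(27 + 9 \cdot 1509\right) = -683716 + \left(27 + 13581\right) = -683716 + 13608 = -670108$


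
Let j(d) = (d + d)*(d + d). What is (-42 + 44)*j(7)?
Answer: 392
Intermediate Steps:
j(d) = 4*d² (j(d) = (2*d)*(2*d) = 4*d²)
(-42 + 44)*j(7) = (-42 + 44)*(4*7²) = 2*(4*49) = 2*196 = 392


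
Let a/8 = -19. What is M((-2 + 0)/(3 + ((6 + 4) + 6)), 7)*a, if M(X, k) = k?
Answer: -1064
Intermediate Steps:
a = -152 (a = 8*(-19) = -152)
M((-2 + 0)/(3 + ((6 + 4) + 6)), 7)*a = 7*(-152) = -1064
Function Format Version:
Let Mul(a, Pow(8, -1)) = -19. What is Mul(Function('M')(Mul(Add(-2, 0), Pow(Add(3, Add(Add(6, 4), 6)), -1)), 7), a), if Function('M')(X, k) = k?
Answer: -1064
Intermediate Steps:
a = -152 (a = Mul(8, -19) = -152)
Mul(Function('M')(Mul(Add(-2, 0), Pow(Add(3, Add(Add(6, 4), 6)), -1)), 7), a) = Mul(7, -152) = -1064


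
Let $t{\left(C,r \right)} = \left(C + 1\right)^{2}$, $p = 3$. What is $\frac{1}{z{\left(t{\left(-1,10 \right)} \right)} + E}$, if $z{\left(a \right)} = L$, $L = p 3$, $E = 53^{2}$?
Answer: $\frac{1}{2818} \approx 0.00035486$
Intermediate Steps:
$t{\left(C,r \right)} = \left(1 + C\right)^{2}$
$E = 2809$
$L = 9$ ($L = 3 \cdot 3 = 9$)
$z{\left(a \right)} = 9$
$\frac{1}{z{\left(t{\left(-1,10 \right)} \right)} + E} = \frac{1}{9 + 2809} = \frac{1}{2818}$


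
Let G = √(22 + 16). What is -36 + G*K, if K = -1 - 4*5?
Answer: -36 - 21*√38 ≈ -165.45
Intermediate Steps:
G = √38 ≈ 6.1644
K = -21 (K = -1 - 20 = -21)
-36 + G*K = -36 + √38*(-21) = -36 - 21*√38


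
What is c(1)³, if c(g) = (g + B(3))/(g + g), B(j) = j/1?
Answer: 8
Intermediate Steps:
B(j) = j (B(j) = j*1 = j)
c(g) = (3 + g)/(2*g) (c(g) = (g + 3)/(g + g) = (3 + g)/((2*g)) = (3 + g)*(1/(2*g)) = (3 + g)/(2*g))
c(1)³ = ((½)*(3 + 1)/1)³ = ((½)*1*4)³ = 2³ = 8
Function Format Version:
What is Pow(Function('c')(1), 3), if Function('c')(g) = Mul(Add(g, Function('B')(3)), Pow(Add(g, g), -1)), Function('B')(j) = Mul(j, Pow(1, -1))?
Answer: 8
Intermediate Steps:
Function('B')(j) = j (Function('B')(j) = Mul(j, 1) = j)
Function('c')(g) = Mul(Rational(1, 2), Pow(g, -1), Add(3, g)) (Function('c')(g) = Mul(Add(g, 3), Pow(Add(g, g), -1)) = Mul(Add(3, g), Pow(Mul(2, g), -1)) = Mul(Add(3, g), Mul(Rational(1, 2), Pow(g, -1))) = Mul(Rational(1, 2), Pow(g, -1), Add(3, g)))
Pow(Function('c')(1), 3) = Pow(Mul(Rational(1, 2), Pow(1, -1), Add(3, 1)), 3) = Pow(Mul(Rational(1, 2), 1, 4), 3) = Pow(2, 3) = 8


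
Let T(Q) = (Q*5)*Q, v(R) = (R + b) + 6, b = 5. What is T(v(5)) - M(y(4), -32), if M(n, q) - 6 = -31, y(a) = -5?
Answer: 1305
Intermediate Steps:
v(R) = 11 + R (v(R) = (R + 5) + 6 = (5 + R) + 6 = 11 + R)
M(n, q) = -25 (M(n, q) = 6 - 31 = -25)
T(Q) = 5*Q² (T(Q) = (5*Q)*Q = 5*Q²)
T(v(5)) - M(y(4), -32) = 5*(11 + 5)² - 1*(-25) = 5*16² + 25 = 5*256 + 25 = 1280 + 25 = 1305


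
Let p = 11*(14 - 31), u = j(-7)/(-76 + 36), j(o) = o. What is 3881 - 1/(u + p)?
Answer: 29002753/7473 ≈ 3881.0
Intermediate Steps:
u = 7/40 (u = -7/(-76 + 36) = -7/(-40) = -7*(-1/40) = 7/40 ≈ 0.17500)
p = -187 (p = 11*(-17) = -187)
3881 - 1/(u + p) = 3881 - 1/(7/40 - 187) = 3881 - 1/(-7473/40) = 3881 - 1*(-40/7473) = 3881 + 40/7473 = 29002753/7473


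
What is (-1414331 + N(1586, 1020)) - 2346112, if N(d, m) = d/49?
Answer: -184260121/49 ≈ -3.7604e+6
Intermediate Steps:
N(d, m) = d/49 (N(d, m) = d*(1/49) = d/49)
(-1414331 + N(1586, 1020)) - 2346112 = (-1414331 + (1/49)*1586) - 2346112 = (-1414331 + 1586/49) - 2346112 = -69300633/49 - 2346112 = -184260121/49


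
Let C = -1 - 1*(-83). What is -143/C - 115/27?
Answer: -13291/2214 ≈ -6.0032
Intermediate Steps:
C = 82 (C = -1 + 83 = 82)
-143/C - 115/27 = -143/82 - 115/27 = -13291/2214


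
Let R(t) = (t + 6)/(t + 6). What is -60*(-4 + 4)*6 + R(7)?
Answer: 1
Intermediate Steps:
R(t) = 1 (R(t) = (6 + t)/(6 + t) = 1)
-60*(-4 + 4)*6 + R(7) = -60*(-4 + 4)*6 + 1 = -0*6 + 1 = -60*0 + 1 = 0 + 1 = 1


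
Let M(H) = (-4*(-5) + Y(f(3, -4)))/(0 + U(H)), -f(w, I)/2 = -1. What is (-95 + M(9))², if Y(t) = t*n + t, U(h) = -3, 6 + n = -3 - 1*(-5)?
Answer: 89401/9 ≈ 9933.4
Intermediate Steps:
f(w, I) = 2 (f(w, I) = -2*(-1) = 2)
n = -4 (n = -6 + (-3 - 1*(-5)) = -6 + (-3 + 5) = -6 + 2 = -4)
Y(t) = -3*t (Y(t) = t*(-4) + t = -4*t + t = -3*t)
M(H) = -14/3 (M(H) = (-4*(-5) - 3*2)/(0 - 3) = (20 - 6)/(-3) = 14*(-⅓) = -14/3)
(-95 + M(9))² = (-95 - 14/3)² = (-299/3)² = 89401/9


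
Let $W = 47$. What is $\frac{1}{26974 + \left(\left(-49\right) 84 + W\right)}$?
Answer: $\frac{1}{22905} \approx 4.3659 \cdot 10^{-5}$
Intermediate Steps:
$\frac{1}{26974 + \left(\left(-49\right) 84 + W\right)} = \frac{1}{26974 + \left(\left(-49\right) 84 + 47\right)} = \frac{1}{26974 + \left(-4116 + 47\right)} = \frac{1}{26974 - 4069} = \frac{1}{22905}$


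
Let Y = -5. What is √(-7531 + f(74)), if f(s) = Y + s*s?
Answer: 2*I*√515 ≈ 45.387*I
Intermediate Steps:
f(s) = -5 + s² (f(s) = -5 + s*s = -5 + s²)
√(-7531 + f(74)) = √(-7531 + (-5 + 74²)) = √(-7531 + (-5 + 5476)) = √(-7531 + 5471) = √(-2060) = 2*I*√515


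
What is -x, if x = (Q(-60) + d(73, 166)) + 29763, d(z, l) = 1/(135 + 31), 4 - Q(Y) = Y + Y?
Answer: -4961243/166 ≈ -29887.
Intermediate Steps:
Q(Y) = 4 - 2*Y (Q(Y) = 4 - (Y + Y) = 4 - 2*Y)
d(z, l) = 1/166
x = 4961243/166 (x = ((4 - 2*(-60)) + 1/166) + 29763 = ((4 + 120) + 1/166) + 29763 = (124 + 1/166) + 29763 = 20585/166 + 29763 = 4961243/166 ≈ 29887.)
-x = -1*4961243/166 = -4961243/166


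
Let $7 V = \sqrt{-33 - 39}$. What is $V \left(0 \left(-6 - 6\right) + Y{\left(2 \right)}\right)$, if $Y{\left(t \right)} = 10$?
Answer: $\frac{60 i \sqrt{2}}{7} \approx 12.122 i$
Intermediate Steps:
$V = \frac{6 i \sqrt{2}}{7}$ ($V = \frac{\sqrt{-33 - 39}}{7} = \frac{\sqrt{-72}}{7} = \frac{6 i \sqrt{2}}{7} \approx 1.2122 i$)
$V \left(0 \left(-6 - 6\right) + Y{\left(2 \right)}\right) = \frac{6 i \sqrt{2}}{7} \left(0 \left(-6 - 6\right) + 10\right) = \frac{6 i \sqrt{2}}{7} \left(0 \left(-12\right) + 10\right) = \frac{6 i \sqrt{2}}{7} \left(0 + 10\right) = \frac{6 i \sqrt{2}}{7} \cdot 10 = \frac{60 i \sqrt{2}}{7}$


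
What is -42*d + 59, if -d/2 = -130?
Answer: -10861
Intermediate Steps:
d = 260 (d = -2*(-130) = 260)
-42*d + 59 = -42*260 + 59 = -10920 + 59 = -10861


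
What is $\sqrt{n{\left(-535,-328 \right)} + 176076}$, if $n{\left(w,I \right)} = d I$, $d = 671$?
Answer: $2 i \sqrt{11003} \approx 209.79 i$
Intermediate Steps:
$n{\left(w,I \right)} = 671 I$
$\sqrt{n{\left(-535,-328 \right)} + 176076} = \sqrt{671 \left(-328\right) + 176076} = \sqrt{-220088 + 176076} = \sqrt{-44012} = 2 i \sqrt{11003}$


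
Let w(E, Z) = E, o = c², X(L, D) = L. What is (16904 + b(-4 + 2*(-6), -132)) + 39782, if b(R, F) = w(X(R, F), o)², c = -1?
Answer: 56942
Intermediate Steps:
o = 1 (o = (-1)² = 1)
b(R, F) = R²
(16904 + b(-4 + 2*(-6), -132)) + 39782 = (16904 + (-4 + 2*(-6))²) + 39782 = (16904 + (-4 - 12)²) + 39782 = (16904 + (-16)²) + 39782 = (16904 + 256) + 39782 = 17160 + 39782 = 56942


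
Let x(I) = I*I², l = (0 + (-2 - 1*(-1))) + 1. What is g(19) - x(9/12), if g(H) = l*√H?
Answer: -27/64 ≈ -0.42188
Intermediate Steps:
l = 0 (l = (0 + (-2 + 1)) + 1 = (0 - 1) + 1 = -1 + 1 = 0)
x(I) = I³
g(H) = 0 (g(H) = 0*√H = 0)
g(19) - x(9/12) = 0 - (9/12)³ = 0 - (9*(1/12))³ = 0 - (¾)³ = 0 - 1*27/64 = 0 - 27/64 = -27/64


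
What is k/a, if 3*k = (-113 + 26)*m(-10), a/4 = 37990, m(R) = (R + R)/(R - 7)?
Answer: -1/4454 ≈ -0.00022452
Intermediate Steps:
m(R) = 2*R/(-7 + R) (m(R) = (2*R)/(-7 + R) = 2*R/(-7 + R))
a = 151960 (a = 4*37990 = 151960)
k = -580/17 (k = ((-113 + 26)*(2*(-10)/(-7 - 10)))/3 = (-174*(-10)/(-17))/3 = (-174*(-10)*(-1)/17)/3 = (-87*20/17)/3 = (⅓)*(-1740/17) = -580/17 ≈ -34.118)
k/a = -580/17/151960 = -580/17*1/151960 = -1/4454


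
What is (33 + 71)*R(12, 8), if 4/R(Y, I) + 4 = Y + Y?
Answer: 104/5 ≈ 20.800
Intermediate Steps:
R(Y, I) = 4/(-4 + 2*Y) (R(Y, I) = 4/(-4 + (Y + Y)) = 4/(-4 + 2*Y))
(33 + 71)*R(12, 8) = (33 + 71)*(2/(-2 + 12)) = 104*(2/10) = 104*(2*(⅒)) = 104*(⅕) = 104/5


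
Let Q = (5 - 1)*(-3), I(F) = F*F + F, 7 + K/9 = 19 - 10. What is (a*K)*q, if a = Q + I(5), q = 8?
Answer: 2592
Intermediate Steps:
K = 18 (K = -63 + 9*(19 - 10) = -63 + 9*9 = -63 + 81 = 18)
I(F) = F + F² (I(F) = F² + F = F + F²)
Q = -12 (Q = 4*(-3) = -12)
a = 18 (a = -12 + 5*(1 + 5) = -12 + 5*6 = -12 + 30 = 18)
(a*K)*q = (18*18)*8 = 324*8 = 2592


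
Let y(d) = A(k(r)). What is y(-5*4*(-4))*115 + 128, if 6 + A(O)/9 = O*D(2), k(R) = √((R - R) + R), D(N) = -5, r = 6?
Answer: -6082 - 5175*√6 ≈ -18758.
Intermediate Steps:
k(R) = √R (k(R) = √(0 + R) = √R)
A(O) = -54 - 45*O (A(O) = -54 + 9*(O*(-5)) = -54 + 9*(-5*O) = -54 - 45*O)
y(d) = -54 - 45*√6
y(-5*4*(-4))*115 + 128 = (-54 - 45*√6)*115 + 128 = (-6210 - 5175*√6) + 128 = -6082 - 5175*√6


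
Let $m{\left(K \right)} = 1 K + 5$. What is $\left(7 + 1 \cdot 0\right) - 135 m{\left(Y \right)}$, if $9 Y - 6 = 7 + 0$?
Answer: $-863$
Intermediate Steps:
$Y = \frac{13}{9}$ ($Y = \frac{2}{3} + \frac{7 + 0}{9} = \frac{2}{3} + \frac{1}{9} \cdot 7 = \frac{2}{3} + \frac{7}{9} = \frac{13}{9} \approx 1.4444$)
$m{\left(K \right)} = 5 + K$ ($m{\left(K \right)} = K + 5 = 5 + K$)
$\left(7 + 1 \cdot 0\right) - 135 m{\left(Y \right)} = \left(7 + 1 \cdot 0\right) - 135 \left(5 + \frac{13}{9}\right) = \left(7 + 0\right) - 870 = 7 - 870 = -863$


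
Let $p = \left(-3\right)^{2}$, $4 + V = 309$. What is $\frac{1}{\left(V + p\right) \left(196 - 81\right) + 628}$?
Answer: $\frac{1}{36738} \approx 2.722 \cdot 10^{-5}$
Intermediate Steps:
$V = 305$ ($V = -4 + 309 = 305$)
$p = 9$
$\frac{1}{\left(V + p\right) \left(196 - 81\right) + 628} = \frac{1}{\left(305 + 9\right) \left(196 - 81\right) + 628} = \frac{1}{314 \cdot 115 + 628} = \frac{1}{36110 + 628} = \frac{1}{36738}$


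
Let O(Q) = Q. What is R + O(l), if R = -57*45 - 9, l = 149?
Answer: -2425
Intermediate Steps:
R = -2574 (R = -2565 - 9 = -2574)
R + O(l) = -2574 + 149 = -2425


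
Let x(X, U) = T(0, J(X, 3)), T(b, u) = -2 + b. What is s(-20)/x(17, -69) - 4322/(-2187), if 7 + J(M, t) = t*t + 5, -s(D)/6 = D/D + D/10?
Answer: -2239/2187 ≈ -1.0238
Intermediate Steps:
s(D) = -6 - 3*D/5 (s(D) = -6*(D/D + D/10) = -6*(1 + D*(1/10)) = -6*(1 + D/10) = -6 - 3*D/5)
J(M, t) = -2 + t**2 (J(M, t) = -7 + (t*t + 5) = -7 + (t**2 + 5) = -7 + (5 + t**2) = -2 + t**2)
x(X, U) = -2 (x(X, U) = -2 + 0 = -2)
s(-20)/x(17, -69) - 4322/(-2187) = (-6 - 3/5*(-20))/(-2) - 4322/(-2187) = (-6 + 12)*(-1/2) - 4322*(-1/2187) = 6*(-1/2) + 4322/2187 = -3 + 4322/2187 = -2239/2187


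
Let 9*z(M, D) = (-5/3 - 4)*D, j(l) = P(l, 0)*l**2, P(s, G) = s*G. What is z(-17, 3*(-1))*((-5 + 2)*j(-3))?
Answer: 0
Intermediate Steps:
P(s, G) = G*s
j(l) = 0 (j(l) = (0*l)*l**2 = 0*l**2 = 0)
z(M, D) = -17*D/27 (z(M, D) = ((-5/3 - 4)*D)/9 = (-17*D/3)/9 = -17*D/27)
z(-17, 3*(-1))*((-5 + 2)*j(-3)) = (-17*(-1)/9)*((-5 + 2)*0) = (-17/27*(-3))*(-3*0) = (17/9)*0 = 0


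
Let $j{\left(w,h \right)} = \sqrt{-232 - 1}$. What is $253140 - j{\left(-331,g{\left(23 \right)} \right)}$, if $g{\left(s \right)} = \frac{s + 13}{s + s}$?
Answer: $253140 - i \sqrt{233} \approx 2.5314 \cdot 10^{5} - 15.264 i$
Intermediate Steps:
$g{\left(s \right)} = \frac{13 + s}{2 s}$
$j{\left(w,h \right)} = i \sqrt{233}$ ($j{\left(w,h \right)} = \sqrt{-233} = i \sqrt{233}$)
$253140 - j{\left(-331,g{\left(23 \right)} \right)} = 253140 - i \sqrt{233}$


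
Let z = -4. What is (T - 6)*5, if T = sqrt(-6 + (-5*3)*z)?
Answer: -30 + 15*sqrt(6) ≈ 6.7423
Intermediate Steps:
T = 3*sqrt(6) (T = sqrt(-6 - 5*3*(-4)) = sqrt(-6 - 15*(-4)) = sqrt(-6 + 60) = sqrt(54) = 3*sqrt(6) ≈ 7.3485)
(T - 6)*5 = (3*sqrt(6) - 6)*5 = (-6 + 3*sqrt(6))*5 = -30 + 15*sqrt(6)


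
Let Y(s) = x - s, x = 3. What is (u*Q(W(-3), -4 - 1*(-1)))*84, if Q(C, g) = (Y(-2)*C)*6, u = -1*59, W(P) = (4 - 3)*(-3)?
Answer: 446040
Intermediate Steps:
Y(s) = 3 - s
W(P) = -3 (W(P) = 1*(-3) = -3)
u = -59
Q(C, g) = 30*C (Q(C, g) = ((3 - 1*(-2))*C)*6 = ((3 + 2)*C)*6 = (5*C)*6 = 30*C)
(u*Q(W(-3), -4 - 1*(-1)))*84 = -1770*(-3)*84 = -59*(-90)*84 = 5310*84 = 446040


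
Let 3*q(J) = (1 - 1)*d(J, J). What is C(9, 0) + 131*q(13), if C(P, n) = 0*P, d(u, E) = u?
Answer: 0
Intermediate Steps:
C(P, n) = 0
q(J) = 0 (q(J) = ((1 - 1)*J)/3 = (0*J)/3 = (⅓)*0 = 0)
C(9, 0) + 131*q(13) = 0 + 131*0 = 0 + 0 = 0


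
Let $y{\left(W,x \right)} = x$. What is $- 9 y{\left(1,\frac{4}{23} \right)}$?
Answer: $- \frac{36}{23} \approx -1.5652$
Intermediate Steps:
$- 9 y{\left(1,\frac{4}{23} \right)} = - 9 \cdot \frac{4}{23} = - 9 \cdot 4 \cdot \frac{1}{23} = \left(-9\right) \frac{4}{23} = - \frac{36}{23}$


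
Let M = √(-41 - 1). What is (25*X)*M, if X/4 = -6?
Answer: -600*I*√42 ≈ -3888.4*I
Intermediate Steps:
X = -24 (X = 4*(-6) = -24)
M = I*√42 (M = √(-42) = I*√42 ≈ 6.4807*I)
(25*X)*M = (25*(-24))*(I*√42) = -600*I*√42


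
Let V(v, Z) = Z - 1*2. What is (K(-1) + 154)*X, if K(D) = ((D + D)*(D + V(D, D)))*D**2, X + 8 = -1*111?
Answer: -19278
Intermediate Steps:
V(v, Z) = -2 + Z (V(v, Z) = Z - 2 = -2 + Z)
X = -119 (X = -8 - 1*111 = -8 - 111 = -119)
K(D) = 2*D**3*(-2 + 2*D) (K(D) = ((D + D)*(D + (-2 + D)))*D**2 = ((2*D)*(-2 + 2*D))*D**2 = (2*D*(-2 + 2*D))*D**2 = 2*D**3*(-2 + 2*D))
(K(-1) + 154)*X = (4*(-1)**3*(-1 - 1) + 154)*(-119) = (4*(-1)*(-2) + 154)*(-119) = (8 + 154)*(-119) = 162*(-119) = -19278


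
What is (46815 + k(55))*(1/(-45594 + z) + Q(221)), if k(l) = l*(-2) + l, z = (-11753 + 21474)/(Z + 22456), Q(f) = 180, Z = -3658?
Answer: 7213754679094320/857066291 ≈ 8.4168e+6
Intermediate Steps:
z = 9721/18798 (z = (-11753 + 21474)/(-3658 + 22456) = 9721/18798 ≈ 0.51713)
k(l) = -l (k(l) = -2*l + l = -l)
(46815 + k(55))*(1/(-45594 + z) + Q(221)) = (46815 - 1*55)*(1/(-45594 + 9721/18798) + 180) = (46815 - 55)*(1/(-857066291/18798) + 180) = 46760*(-18798/857066291 + 180) = 46760*(154271913582/857066291) = 7213754679094320/857066291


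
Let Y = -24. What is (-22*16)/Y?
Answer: 44/3 ≈ 14.667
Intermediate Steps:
(-22*16)/Y = -22*16/(-24) = -352*(-1/24) = 44/3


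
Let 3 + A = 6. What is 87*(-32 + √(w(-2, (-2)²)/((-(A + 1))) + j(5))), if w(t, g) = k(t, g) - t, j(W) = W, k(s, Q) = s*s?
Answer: -2784 + 87*√14/2 ≈ -2621.2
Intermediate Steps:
k(s, Q) = s²
A = 3 (A = -3 + 6 = 3)
w(t, g) = t² - t
87*(-32 + √(w(-2, (-2)²)/((-(A + 1))) + j(5))) = 87*(-32 + √((-2*(-1 - 2))/((-(3 + 1))) + 5)) = 87*(-32 + √((-2*(-3))/((-1*4)) + 5)) = 87*(-32 + √(6/(-4) + 5)) = 87*(-32 + √(6*(-¼) + 5)) = 87*(-32 + √(-3/2 + 5)) = 87*(-32 + √(7/2)) = 87*(-32 + √14/2) = -2784 + 87*√14/2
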